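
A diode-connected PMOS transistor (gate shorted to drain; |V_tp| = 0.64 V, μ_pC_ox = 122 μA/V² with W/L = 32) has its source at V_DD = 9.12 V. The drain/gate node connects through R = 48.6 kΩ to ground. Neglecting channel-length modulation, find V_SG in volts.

V_SG = 0.934 V

With gate tied to drain, V_SG = V_SD ≥ V_SG − |V_tp|, so the device is in saturation.
k_p = μ_pC_ox · (W/L) = 3.904 mA/V².
KCL at the drain: ½ k_p (V_SG − |V_tp|)² = (V_DD − V_SG)/R.
Let x = V_SG − 0.64. Then 94.9 x² + x − 8.48 = 0, giving x = 0.294 V (positive root), so V_SG = 0.934 V.
I_D = (V_DD − V_SG)/R = (9.12 − 0.934) / 48.6 = 0.168 mA.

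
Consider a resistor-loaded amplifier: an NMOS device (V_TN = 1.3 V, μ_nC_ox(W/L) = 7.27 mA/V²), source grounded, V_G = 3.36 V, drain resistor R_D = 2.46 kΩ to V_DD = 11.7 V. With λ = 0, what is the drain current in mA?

V_GS = V_G = 3.36 V, so V_ov = 3.36 − 1.3 = 2.06 V.
Assume saturation: I_D = ½ k_n V_ov² = 0.5 × 7.27 × 2.06² = 15.4 mA, giving V_DS = V_DD − I_D R_D = 11.7 − 15.4 × 2.46 = -26.2 V.
But -26.2 V < V_ov = 2.06 V, so the device is actually in triode.
In triode I_D = k_n[V_ov V_DS − ½ V_DS²] and I_D = (V_DD − V_DS)/R_D. Equating: 8.94 V_DS² − 37.84 V_DS + 11.7 = 0, giving V_DS = 0.336 V (the root below V_ov).
I_D = (11.7 − 0.336) / 2.46 = 4.62 mA.

I_D = 4.62 mA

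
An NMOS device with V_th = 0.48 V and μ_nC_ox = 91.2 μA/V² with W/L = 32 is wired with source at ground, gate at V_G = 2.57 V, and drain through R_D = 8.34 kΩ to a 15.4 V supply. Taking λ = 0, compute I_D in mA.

V_GS = V_G = 2.57 V, so V_ov = 2.57 − 0.48 = 2.09 V.
k_n = μ_nC_ox · (W/L) = 2.918 mA/V².
Assume saturation: I_D = ½ k_n V_ov² = 0.5 × 2.918 × 2.09² = 6.37 mA, giving V_DS = V_DD − I_D R_D = 15.4 − 6.37 × 8.34 = -37.8 V.
But -37.8 V < V_ov = 2.09 V, so the device is actually in triode.
In triode I_D = k_n[V_ov V_DS − ½ V_DS²] and I_D = (V_DD − V_DS)/R_D. Equating: 12.2 V_DS² − 51.87 V_DS + 15.4 = 0, giving V_DS = 0.321 V (the root below V_ov).
I_D = (15.4 − 0.321) / 8.34 = 1.81 mA.

I_D = 1.81 mA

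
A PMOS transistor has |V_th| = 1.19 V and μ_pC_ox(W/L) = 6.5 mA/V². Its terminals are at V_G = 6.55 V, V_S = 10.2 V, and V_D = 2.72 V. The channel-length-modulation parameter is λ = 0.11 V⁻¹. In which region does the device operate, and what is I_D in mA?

Saturation; I_D = 35.9 mA

V_SG = V_S − V_G = 10.2 − 6.55 = 3.65 V; V_SD = V_S − V_D = 10.2 − 2.72 = 7.48 V.
V_ov = V_SG − |V_th| = 3.65 − 1.19 = 2.46 V.
Since V_SD = 7.48 V ≥ V_ov = 2.46 V, the device is in saturation.
I_D = ½ k_p V_ov² (1 + λ V_SD) = 0.5 × 6.5 × 2.46² × (1 + 0.11 × 7.48) = 35.9 mA.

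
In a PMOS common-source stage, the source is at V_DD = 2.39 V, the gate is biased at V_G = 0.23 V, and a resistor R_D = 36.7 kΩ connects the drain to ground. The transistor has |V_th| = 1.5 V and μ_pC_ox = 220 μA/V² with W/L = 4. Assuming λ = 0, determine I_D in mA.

I_D = 0.0619 mA

V_SG = V_DD − V_G = 2.39 − 0.23 = 2.16 V, so V_ov = 2.16 − 1.5 = 0.66 V.
k_p = μ_pC_ox · (W/L) = 0.88 mA/V².
Assume saturation: I_D = ½ k_p V_ov² = 0.5 × 0.88 × 0.66² = 0.192 mA, giving V_SD = V_DD − I_D R_D = 2.39 − 0.192 × 36.7 = -4.64 V.
But -4.64 V < V_ov = 0.66 V, so the device is actually in triode.
In triode I_D = k_p[V_ov V_SD − ½ V_SD²] and I_D = (V_DD − V_SD)/R_D. Equating: 16.1 V_SD² − 22.32 V_SD + 2.39 = 0, giving V_SD = 0.117 V (the root below V_ov).
I_D = (2.39 − 0.117) / 36.7 = 0.0619 mA.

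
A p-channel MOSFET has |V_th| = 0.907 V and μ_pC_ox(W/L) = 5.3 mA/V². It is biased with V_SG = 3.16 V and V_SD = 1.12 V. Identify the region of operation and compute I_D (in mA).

V_ov = V_SG − |V_th| = 3.16 − 0.907 = 2.25 V.
Since V_SD = 1.12 V < V_ov = 2.25 V, the device is in the triode region.
I_D = k_p [V_ov · V_SD − ½ V_SD²] = 5.3 × [2.25 × 1.12 − 0.5 × 1.12²] = 10 mA.

Triode; I_D = 10.0 mA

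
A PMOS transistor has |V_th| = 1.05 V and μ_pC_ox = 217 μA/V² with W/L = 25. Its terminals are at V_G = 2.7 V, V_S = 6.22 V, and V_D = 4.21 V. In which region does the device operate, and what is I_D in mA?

V_SG = V_S − V_G = 6.22 − 2.7 = 3.52 V; V_SD = V_S − V_D = 6.22 − 4.21 = 2.01 V.
k_p = μ_pC_ox · (W/L) = 5.425 mA/V².
V_ov = V_SG − |V_th| = 3.52 − 1.05 = 2.47 V.
Since V_SD = 2.01 V < V_ov = 2.47 V, the device is in the triode region.
I_D = k_p [V_ov · V_SD − ½ V_SD²] = 5.425 × [2.47 × 2.01 − 0.5 × 2.01²] = 16 mA.

Triode; I_D = 16.0 mA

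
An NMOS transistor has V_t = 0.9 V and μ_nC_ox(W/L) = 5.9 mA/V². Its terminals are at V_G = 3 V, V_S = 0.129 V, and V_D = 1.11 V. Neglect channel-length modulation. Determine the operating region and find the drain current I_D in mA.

Triode; I_D = 8.57 mA

V_GS = V_G − V_S = 3 − 0.129 = 2.87 V; V_DS = V_D − V_S = 1.11 − 0.129 = 0.981 V.
V_ov = V_GS − V_t = 2.87 − 0.9 = 1.97 V.
Since V_DS = 0.981 V < V_ov = 1.97 V, the device is in the triode region.
I_D = k_n [V_ov · V_DS − ½ V_DS²] = 5.9 × [1.97 × 0.981 − 0.5 × 0.981²] = 8.57 mA.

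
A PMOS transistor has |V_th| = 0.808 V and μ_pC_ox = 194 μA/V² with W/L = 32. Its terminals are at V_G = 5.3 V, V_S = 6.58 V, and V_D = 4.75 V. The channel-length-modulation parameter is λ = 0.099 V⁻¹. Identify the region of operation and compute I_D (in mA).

Saturation; I_D = 0.817 mA

V_SG = V_S − V_G = 6.58 − 5.3 = 1.28 V; V_SD = V_S − V_D = 6.58 − 4.75 = 1.83 V.
k_p = μ_pC_ox · (W/L) = 6.208 mA/V².
V_ov = V_SG − |V_th| = 1.28 − 0.808 = 0.472 V.
Since V_SD = 1.83 V ≥ V_ov = 0.472 V, the device is in saturation.
I_D = ½ k_p V_ov² (1 + λ V_SD) = 0.5 × 6.208 × 0.472² × (1 + 0.099 × 1.83) = 0.817 mA.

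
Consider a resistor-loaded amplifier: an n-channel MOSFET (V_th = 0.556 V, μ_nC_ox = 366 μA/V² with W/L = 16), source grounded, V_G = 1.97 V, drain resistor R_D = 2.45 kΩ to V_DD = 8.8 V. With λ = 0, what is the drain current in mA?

I_D = 3.39 mA

V_GS = V_G = 1.97 V, so V_ov = 1.97 − 0.556 = 1.41 V.
k_n = μ_nC_ox · (W/L) = 5.856 mA/V².
Assume saturation: I_D = ½ k_n V_ov² = 0.5 × 5.856 × 1.41² = 5.85 mA, giving V_DS = V_DD − I_D R_D = 8.8 − 5.85 × 2.45 = -5.54 V.
But -5.54 V < V_ov = 1.41 V, so the device is actually in triode.
In triode I_D = k_n[V_ov V_DS − ½ V_DS²] and I_D = (V_DD − V_DS)/R_D. Equating: 7.17 V_DS² − 21.29 V_DS + 8.8 = 0, giving V_DS = 0.496 V (the root below V_ov).
I_D = (8.8 − 0.496) / 2.45 = 3.39 mA.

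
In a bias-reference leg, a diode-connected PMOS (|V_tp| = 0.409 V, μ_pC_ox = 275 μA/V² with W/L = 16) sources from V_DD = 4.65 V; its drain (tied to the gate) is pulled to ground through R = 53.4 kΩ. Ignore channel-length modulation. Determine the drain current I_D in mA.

I_D = 0.0759 mA

With gate tied to drain, V_SG = V_SD ≥ V_SG − |V_tp|, so the device is in saturation.
k_p = μ_pC_ox · (W/L) = 4.4 mA/V².
KCL at the drain: ½ k_p (V_SG − |V_tp|)² = (V_DD − V_SG)/R.
Let x = V_SG − 0.409. Then 117 x² + x − 4.241 = 0, giving x = 0.186 V (positive root), so V_SG = 0.595 V.
I_D = (V_DD − V_SG)/R = (4.65 − 0.595) / 53.4 = 0.0759 mA.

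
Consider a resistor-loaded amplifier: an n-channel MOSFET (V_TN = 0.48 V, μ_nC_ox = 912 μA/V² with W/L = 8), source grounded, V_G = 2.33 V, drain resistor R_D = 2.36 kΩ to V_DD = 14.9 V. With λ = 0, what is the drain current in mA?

I_D = 6.09 mA

V_GS = V_G = 2.33 V, so V_ov = 2.33 − 0.48 = 1.85 V.
k_n = μ_nC_ox · (W/L) = 7.296 mA/V².
Assume saturation: I_D = ½ k_n V_ov² = 0.5 × 7.296 × 1.85² = 12.5 mA, giving V_DS = V_DD − I_D R_D = 14.9 − 12.5 × 2.36 = -14.6 V.
But -14.6 V < V_ov = 1.85 V, so the device is actually in triode.
In triode I_D = k_n[V_ov V_DS − ½ V_DS²] and I_D = (V_DD − V_DS)/R_D. Equating: 8.61 V_DS² − 32.85 V_DS + 14.9 = 0, giving V_DS = 0.526 V (the root below V_ov).
I_D = (14.9 − 0.526) / 2.36 = 6.09 mA.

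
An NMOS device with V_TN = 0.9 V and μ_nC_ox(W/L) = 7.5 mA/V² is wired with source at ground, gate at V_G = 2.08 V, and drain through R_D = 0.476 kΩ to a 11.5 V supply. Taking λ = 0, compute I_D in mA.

I_D = 5.22 mA

V_GS = V_G = 2.08 V, so V_ov = 2.08 − 0.9 = 1.18 V.
Assume saturation: I_D = ½ k_n V_ov² = 0.5 × 7.5 × 1.18² = 5.22 mA, giving V_DS = V_DD − I_D R_D = 11.5 − 5.22 × 0.476 = 9.01 V.
V_DS = 9.01 V ≥ V_ov = 1.18 V, confirming saturation.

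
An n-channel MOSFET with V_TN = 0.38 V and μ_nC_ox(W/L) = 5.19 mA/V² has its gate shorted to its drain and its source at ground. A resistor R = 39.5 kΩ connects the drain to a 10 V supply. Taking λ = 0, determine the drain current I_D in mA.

With gate tied to drain, V_GS = V_DS ≥ V_GS − V_TN, so the device is in saturation.
KCL at the drain: ½ k_n (V_GS − V_TN)² = (V_DD − V_GS)/R.
Let x = V_GS − 0.38. Then 103 x² + x − 9.62 = 0, giving x = 0.302 V (positive root), so V_GS = 0.682 V.
I_D = (V_DD − V_GS)/R = (10 − 0.682) / 39.5 = 0.236 mA.

I_D = 0.236 mA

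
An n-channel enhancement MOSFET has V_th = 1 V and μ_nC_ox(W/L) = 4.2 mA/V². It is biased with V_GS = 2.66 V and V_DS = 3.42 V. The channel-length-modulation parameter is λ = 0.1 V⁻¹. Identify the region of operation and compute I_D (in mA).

V_ov = V_GS − V_th = 2.66 − 1 = 1.66 V.
Since V_DS = 3.42 V ≥ V_ov = 1.66 V, the device is in saturation.
I_D = ½ k_n V_ov² (1 + λ V_DS) = 0.5 × 4.2 × 1.66² × (1 + 0.1 × 3.42) = 7.77 mA.

Saturation; I_D = 7.77 mA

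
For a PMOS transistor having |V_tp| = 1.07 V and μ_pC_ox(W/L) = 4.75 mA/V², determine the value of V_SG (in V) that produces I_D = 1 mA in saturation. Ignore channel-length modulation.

V_SG = 1.72 V

In saturation I_D = ½ k_p (V_SG − |V_tp|)², so V_SG − |V_tp| = √(2 I_D / k_p) = √(2 × 1 / 4.75) = 0.649 V.
V_SG = 1.07 + 0.649 = 1.72 V.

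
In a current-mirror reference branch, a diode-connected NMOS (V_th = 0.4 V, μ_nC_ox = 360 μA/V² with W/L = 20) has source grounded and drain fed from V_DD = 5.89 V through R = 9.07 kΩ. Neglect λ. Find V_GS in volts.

V_GS = 0.795 V

With gate tied to drain, V_GS = V_DS ≥ V_GS − V_th, so the device is in saturation.
k_n = μ_nC_ox · (W/L) = 7.2 mA/V².
KCL at the drain: ½ k_n (V_GS − V_th)² = (V_DD − V_GS)/R.
Let x = V_GS − 0.4. Then 32.7 x² + x − 5.49 = 0, giving x = 0.395 V (positive root), so V_GS = 0.795 V.
I_D = (V_DD − V_GS)/R = (5.89 − 0.795) / 9.07 = 0.562 mA.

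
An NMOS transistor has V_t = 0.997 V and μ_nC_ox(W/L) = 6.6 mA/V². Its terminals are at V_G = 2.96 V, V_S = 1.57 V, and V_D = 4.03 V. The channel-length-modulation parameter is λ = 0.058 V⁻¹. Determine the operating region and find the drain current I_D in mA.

V_GS = V_G − V_S = 2.96 − 1.57 = 1.39 V; V_DS = V_D − V_S = 4.03 − 1.57 = 2.46 V.
V_ov = V_GS − V_t = 1.39 − 0.997 = 0.393 V.
Since V_DS = 2.46 V ≥ V_ov = 0.393 V, the device is in saturation.
I_D = ½ k_n V_ov² (1 + λ V_DS) = 0.5 × 6.6 × 0.393² × (1 + 0.058 × 2.46) = 0.582 mA.

Saturation; I_D = 0.582 mA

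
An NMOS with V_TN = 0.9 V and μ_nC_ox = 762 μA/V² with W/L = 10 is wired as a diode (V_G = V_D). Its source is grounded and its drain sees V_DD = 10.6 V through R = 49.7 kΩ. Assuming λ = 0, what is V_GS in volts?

With gate tied to drain, V_GS = V_DS ≥ V_GS − V_TN, so the device is in saturation.
k_n = μ_nC_ox · (W/L) = 7.62 mA/V².
KCL at the drain: ½ k_n (V_GS − V_TN)² = (V_DD − V_GS)/R.
Let x = V_GS − 0.9. Then 189 x² + x − 9.7 = 0, giving x = 0.224 V (positive root), so V_GS = 1.12 V.
I_D = (V_DD − V_GS)/R = (10.6 − 1.12) / 49.7 = 0.191 mA.

V_GS = 1.12 V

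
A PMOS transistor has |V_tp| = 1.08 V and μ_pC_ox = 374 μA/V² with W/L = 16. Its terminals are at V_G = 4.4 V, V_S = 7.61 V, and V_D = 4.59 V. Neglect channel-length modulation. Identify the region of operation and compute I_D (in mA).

V_SG = V_S − V_G = 7.61 − 4.4 = 3.21 V; V_SD = V_S − V_D = 7.61 − 4.59 = 3.02 V.
k_p = μ_pC_ox · (W/L) = 5.984 mA/V².
V_ov = V_SG − |V_tp| = 3.21 − 1.08 = 2.13 V.
Since V_SD = 3.02 V ≥ V_ov = 2.13 V, the device is in saturation.
I_D = ½ k_p V_ov² = 0.5 × 5.984 × 2.13² = 13.6 mA.

Saturation; I_D = 13.6 mA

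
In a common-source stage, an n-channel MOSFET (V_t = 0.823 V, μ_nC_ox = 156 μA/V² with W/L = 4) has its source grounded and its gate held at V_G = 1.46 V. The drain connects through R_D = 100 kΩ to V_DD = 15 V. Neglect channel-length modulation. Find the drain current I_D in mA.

I_D = 0.127 mA

V_GS = V_G = 1.46 V, so V_ov = 1.46 − 0.823 = 0.637 V.
k_n = μ_nC_ox · (W/L) = 0.624 mA/V².
Assume saturation: I_D = ½ k_n V_ov² = 0.5 × 0.624 × 0.637² = 0.127 mA, giving V_DS = V_DD − I_D R_D = 15 − 0.127 × 100 = 2.34 V.
V_DS = 2.34 V ≥ V_ov = 0.637 V, confirming saturation.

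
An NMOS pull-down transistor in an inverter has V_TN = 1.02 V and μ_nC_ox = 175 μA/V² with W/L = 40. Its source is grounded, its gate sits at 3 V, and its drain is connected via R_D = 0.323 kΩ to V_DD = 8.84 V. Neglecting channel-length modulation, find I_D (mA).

V_GS = V_G = 3 V, so V_ov = 3 − 1.02 = 1.98 V.
k_n = μ_nC_ox · (W/L) = 7 mA/V².
Assume saturation: I_D = ½ k_n V_ov² = 0.5 × 7 × 1.98² = 13.7 mA, giving V_DS = V_DD − I_D R_D = 8.84 − 13.7 × 0.323 = 4.41 V.
V_DS = 4.41 V ≥ V_ov = 1.98 V, confirming saturation.

I_D = 13.7 mA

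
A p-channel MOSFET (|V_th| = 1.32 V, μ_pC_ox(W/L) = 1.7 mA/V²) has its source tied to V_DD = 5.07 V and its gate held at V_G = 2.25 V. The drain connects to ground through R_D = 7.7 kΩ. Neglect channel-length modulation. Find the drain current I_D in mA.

V_SG = V_DD − V_G = 5.07 − 2.25 = 2.82 V, so V_ov = 2.82 − 1.32 = 1.5 V.
Assume saturation: I_D = ½ k_p V_ov² = 0.5 × 1.7 × 1.5² = 1.91 mA, giving V_SD = V_DD − I_D R_D = 5.07 − 1.91 × 7.7 = -9.66 V.
But -9.66 V < V_ov = 1.5 V, so the device is actually in triode.
In triode I_D = k_p[V_ov V_SD − ½ V_SD²] and I_D = (V_DD − V_SD)/R_D. Equating: 6.54 V_SD² − 20.64 V_SD + 5.07 = 0, giving V_SD = 0.269 V (the root below V_ov).
I_D = (5.07 − 0.269) / 7.7 = 0.624 mA.

I_D = 0.624 mA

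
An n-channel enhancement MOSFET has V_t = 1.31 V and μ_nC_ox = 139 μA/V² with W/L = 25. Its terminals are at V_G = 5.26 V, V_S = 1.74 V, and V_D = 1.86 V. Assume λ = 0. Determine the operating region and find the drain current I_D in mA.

V_GS = V_G − V_S = 5.26 − 1.74 = 3.52 V; V_DS = V_D − V_S = 1.86 − 1.74 = 0.12 V.
k_n = μ_nC_ox · (W/L) = 3.475 mA/V².
V_ov = V_GS − V_t = 3.52 − 1.31 = 2.21 V.
Since V_DS = 0.12 V < V_ov = 2.21 V, the device is in the triode region.
I_D = k_n [V_ov · V_DS − ½ V_DS²] = 3.475 × [2.21 × 0.12 − 0.5 × 0.12²] = 0.897 mA.

Triode; I_D = 0.897 mA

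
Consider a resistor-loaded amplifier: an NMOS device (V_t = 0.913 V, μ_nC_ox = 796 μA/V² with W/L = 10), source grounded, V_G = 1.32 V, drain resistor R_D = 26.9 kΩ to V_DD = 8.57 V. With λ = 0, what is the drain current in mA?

I_D = 0.314 mA

V_GS = V_G = 1.32 V, so V_ov = 1.32 − 0.913 = 0.407 V.
k_n = μ_nC_ox · (W/L) = 7.96 mA/V².
Assume saturation: I_D = ½ k_n V_ov² = 0.5 × 7.96 × 0.407² = 0.659 mA, giving V_DS = V_DD − I_D R_D = 8.57 − 0.659 × 26.9 = -9.16 V.
But -9.16 V < V_ov = 0.407 V, so the device is actually in triode.
In triode I_D = k_n[V_ov V_DS − ½ V_DS²] and I_D = (V_DD − V_DS)/R_D. Equating: 107 V_DS² − 88.15 V_DS + 8.57 = 0, giving V_DS = 0.113 V (the root below V_ov).
I_D = (8.57 − 0.113) / 26.9 = 0.314 mA.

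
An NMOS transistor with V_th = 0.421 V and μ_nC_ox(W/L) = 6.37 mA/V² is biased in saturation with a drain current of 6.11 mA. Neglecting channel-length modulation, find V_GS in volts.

In saturation I_D = ½ k_n (V_GS − V_th)², so V_GS − V_th = √(2 I_D / k_n) = √(2 × 6.11 / 6.37) = 1.39 V.
V_GS = 0.421 + 1.39 = 1.81 V.

V_GS = 1.81 V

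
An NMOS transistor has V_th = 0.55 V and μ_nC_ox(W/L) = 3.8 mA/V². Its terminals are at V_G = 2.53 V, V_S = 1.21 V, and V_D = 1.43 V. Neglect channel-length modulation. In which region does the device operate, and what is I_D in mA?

V_GS = V_G − V_S = 2.53 − 1.21 = 1.32 V; V_DS = V_D − V_S = 1.43 − 1.21 = 0.22 V.
V_ov = V_GS − V_th = 1.32 − 0.55 = 0.77 V.
Since V_DS = 0.22 V < V_ov = 0.77 V, the device is in the triode region.
I_D = k_n [V_ov · V_DS − ½ V_DS²] = 3.8 × [0.77 × 0.22 − 0.5 × 0.22²] = 0.552 mA.

Triode; I_D = 0.552 mA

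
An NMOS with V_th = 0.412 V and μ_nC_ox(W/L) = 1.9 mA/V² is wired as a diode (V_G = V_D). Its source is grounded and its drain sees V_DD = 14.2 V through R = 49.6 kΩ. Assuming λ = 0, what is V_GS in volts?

With gate tied to drain, V_GS = V_DS ≥ V_GS − V_th, so the device is in saturation.
KCL at the drain: ½ k_n (V_GS − V_th)² = (V_DD − V_GS)/R.
Let x = V_GS − 0.412. Then 47.1 x² + x − 13.79 = 0, giving x = 0.53 V (positive root), so V_GS = 0.942 V.
I_D = (V_DD − V_GS)/R = (14.2 − 0.942) / 49.6 = 0.267 mA.

V_GS = 0.942 V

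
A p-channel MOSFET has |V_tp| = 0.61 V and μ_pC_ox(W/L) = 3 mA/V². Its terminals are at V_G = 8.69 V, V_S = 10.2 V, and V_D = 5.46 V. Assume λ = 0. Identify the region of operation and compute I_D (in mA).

Saturation; I_D = 1.21 mA

V_SG = V_S − V_G = 10.2 − 8.69 = 1.51 V; V_SD = V_S − V_D = 10.2 − 5.46 = 4.74 V.
V_ov = V_SG − |V_tp| = 1.51 − 0.61 = 0.9 V.
Since V_SD = 4.74 V ≥ V_ov = 0.9 V, the device is in saturation.
I_D = ½ k_p V_ov² = 0.5 × 3 × 0.9² = 1.21 mA.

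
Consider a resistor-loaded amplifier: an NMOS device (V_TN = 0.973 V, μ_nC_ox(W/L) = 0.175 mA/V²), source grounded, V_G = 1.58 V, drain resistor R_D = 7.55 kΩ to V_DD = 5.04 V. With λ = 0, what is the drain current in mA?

I_D = 0.0322 mA

V_GS = V_G = 1.58 V, so V_ov = 1.58 − 0.973 = 0.607 V.
Assume saturation: I_D = ½ k_n V_ov² = 0.5 × 0.175 × 0.607² = 0.0322 mA, giving V_DS = V_DD − I_D R_D = 5.04 − 0.0322 × 7.55 = 4.8 V.
V_DS = 4.8 V ≥ V_ov = 0.607 V, confirming saturation.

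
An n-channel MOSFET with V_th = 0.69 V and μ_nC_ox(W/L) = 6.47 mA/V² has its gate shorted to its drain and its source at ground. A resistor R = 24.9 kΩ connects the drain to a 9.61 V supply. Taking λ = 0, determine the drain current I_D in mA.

With gate tied to drain, V_GS = V_DS ≥ V_GS − V_th, so the device is in saturation.
KCL at the drain: ½ k_n (V_GS − V_th)² = (V_DD − V_GS)/R.
Let x = V_GS − 0.69. Then 80.6 x² + x − 8.92 = 0, giving x = 0.327 V (positive root), so V_GS = 1.02 V.
I_D = (V_DD − V_GS)/R = (9.61 − 1.02) / 24.9 = 0.345 mA.

I_D = 0.345 mA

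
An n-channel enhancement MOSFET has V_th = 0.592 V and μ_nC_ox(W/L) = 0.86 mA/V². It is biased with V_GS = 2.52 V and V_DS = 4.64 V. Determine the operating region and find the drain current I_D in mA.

V_ov = V_GS − V_th = 2.52 − 0.592 = 1.93 V.
Since V_DS = 4.64 V ≥ V_ov = 1.93 V, the device is in saturation.
I_D = ½ k_n V_ov² = 0.5 × 0.86 × 1.93² = 1.6 mA.

Saturation; I_D = 1.60 mA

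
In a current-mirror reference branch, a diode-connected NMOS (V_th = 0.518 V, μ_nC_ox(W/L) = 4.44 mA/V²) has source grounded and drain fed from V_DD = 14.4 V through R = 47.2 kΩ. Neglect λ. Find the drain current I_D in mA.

With gate tied to drain, V_GS = V_DS ≥ V_GS − V_th, so the device is in saturation.
KCL at the drain: ½ k_n (V_GS − V_th)² = (V_DD − V_GS)/R.
Let x = V_GS − 0.518. Then 105 x² + x − 13.88 = 0, giving x = 0.359 V (positive root), so V_GS = 0.877 V.
I_D = (V_DD − V_GS)/R = (14.4 − 0.877) / 47.2 = 0.286 mA.

I_D = 0.286 mA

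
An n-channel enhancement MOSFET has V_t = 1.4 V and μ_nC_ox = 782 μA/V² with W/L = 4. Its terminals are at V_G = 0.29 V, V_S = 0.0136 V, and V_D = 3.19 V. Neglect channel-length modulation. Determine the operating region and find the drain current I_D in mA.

Cutoff; I_D = 0 mA

V_GS = V_G − V_S = 0.29 − 0.0136 = 0.276 V; V_DS = V_D − V_S = 3.19 − 0.0136 = 3.18 V.
V_GS = 0.276 V < V_t = 1.4 V, so the transistor is in cutoff.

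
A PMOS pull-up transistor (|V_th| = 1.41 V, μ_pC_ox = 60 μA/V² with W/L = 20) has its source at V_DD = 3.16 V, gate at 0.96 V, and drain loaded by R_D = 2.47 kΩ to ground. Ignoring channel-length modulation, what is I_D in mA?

V_SG = V_DD − V_G = 3.16 − 0.96 = 2.2 V, so V_ov = 2.2 − 1.41 = 0.79 V.
k_p = μ_pC_ox · (W/L) = 1.2 mA/V².
Assume saturation: I_D = ½ k_p V_ov² = 0.5 × 1.2 × 0.79² = 0.374 mA, giving V_SD = V_DD − I_D R_D = 3.16 − 0.374 × 2.47 = 2.24 V.
V_SD = 2.24 V ≥ V_ov = 0.79 V, confirming saturation.

I_D = 0.374 mA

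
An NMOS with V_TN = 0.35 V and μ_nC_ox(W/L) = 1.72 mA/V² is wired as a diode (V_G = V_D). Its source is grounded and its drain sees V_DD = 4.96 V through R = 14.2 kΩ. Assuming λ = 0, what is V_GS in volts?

V_GS = 0.925 V

With gate tied to drain, V_GS = V_DS ≥ V_GS − V_TN, so the device is in saturation.
KCL at the drain: ½ k_n (V_GS − V_TN)² = (V_DD − V_GS)/R.
Let x = V_GS − 0.35. Then 12.2 x² + x − 4.61 = 0, giving x = 0.575 V (positive root), so V_GS = 0.925 V.
I_D = (V_DD − V_GS)/R = (4.96 − 0.925) / 14.2 = 0.284 mA.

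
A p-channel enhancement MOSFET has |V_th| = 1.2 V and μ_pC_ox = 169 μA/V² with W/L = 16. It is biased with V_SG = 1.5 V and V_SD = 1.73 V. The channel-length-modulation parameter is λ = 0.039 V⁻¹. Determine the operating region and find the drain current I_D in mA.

k_p = μ_pC_ox · (W/L) = 2.704 mA/V².
V_ov = V_SG − |V_th| = 1.5 − 1.2 = 0.3 V.
Since V_SD = 1.73 V ≥ V_ov = 0.3 V, the device is in saturation.
I_D = ½ k_p V_ov² (1 + λ V_SD) = 0.5 × 2.704 × 0.3² × (1 + 0.039 × 1.73) = 0.13 mA.

Saturation; I_D = 0.130 mA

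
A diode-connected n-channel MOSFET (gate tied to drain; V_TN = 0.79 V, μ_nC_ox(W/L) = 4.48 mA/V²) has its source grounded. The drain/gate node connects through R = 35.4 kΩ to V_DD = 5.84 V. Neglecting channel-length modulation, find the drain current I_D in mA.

I_D = 0.136 mA

With gate tied to drain, V_GS = V_DS ≥ V_GS − V_TN, so the device is in saturation.
KCL at the drain: ½ k_n (V_GS − V_TN)² = (V_DD − V_GS)/R.
Let x = V_GS − 0.79. Then 79.3 x² + x − 5.05 = 0, giving x = 0.246 V (positive root), so V_GS = 1.04 V.
I_D = (V_DD − V_GS)/R = (5.84 − 1.04) / 35.4 = 0.136 mA.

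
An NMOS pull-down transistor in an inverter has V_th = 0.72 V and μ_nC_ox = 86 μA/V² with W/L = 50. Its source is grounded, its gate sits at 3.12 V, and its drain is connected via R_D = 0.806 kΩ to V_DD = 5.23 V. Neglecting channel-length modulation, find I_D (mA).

V_GS = V_G = 3.12 V, so V_ov = 3.12 − 0.72 = 2.4 V.
k_n = μ_nC_ox · (W/L) = 4.3 mA/V².
Assume saturation: I_D = ½ k_n V_ov² = 0.5 × 4.3 × 2.4² = 12.4 mA, giving V_DS = V_DD − I_D R_D = 5.23 − 12.4 × 0.806 = -4.75 V.
But -4.75 V < V_ov = 2.4 V, so the device is actually in triode.
In triode I_D = k_n[V_ov V_DS − ½ V_DS²] and I_D = (V_DD − V_DS)/R_D. Equating: 1.73 V_DS² − 9.318 V_DS + 5.23 = 0, giving V_DS = 0.637 V (the root below V_ov).
I_D = (5.23 − 0.637) / 0.806 = 5.7 mA.

I_D = 5.70 mA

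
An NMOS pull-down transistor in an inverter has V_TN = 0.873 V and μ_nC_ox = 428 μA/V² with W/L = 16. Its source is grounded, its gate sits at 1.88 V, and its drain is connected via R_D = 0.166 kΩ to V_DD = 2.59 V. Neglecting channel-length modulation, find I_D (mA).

I_D = 3.47 mA

V_GS = V_G = 1.88 V, so V_ov = 1.88 − 0.873 = 1.01 V.
k_n = μ_nC_ox · (W/L) = 6.848 mA/V².
Assume saturation: I_D = ½ k_n V_ov² = 0.5 × 6.848 × 1.01² = 3.47 mA, giving V_DS = V_DD − I_D R_D = 2.59 − 3.47 × 0.166 = 2.01 V.
V_DS = 2.01 V ≥ V_ov = 1.01 V, confirming saturation.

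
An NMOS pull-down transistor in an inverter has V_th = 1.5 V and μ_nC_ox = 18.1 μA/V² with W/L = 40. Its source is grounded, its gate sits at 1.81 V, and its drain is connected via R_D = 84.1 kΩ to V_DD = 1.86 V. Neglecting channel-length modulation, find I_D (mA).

V_GS = V_G = 1.81 V, so V_ov = 1.81 − 1.5 = 0.31 V.
k_n = μ_nC_ox · (W/L) = 0.724 mA/V².
Assume saturation: I_D = ½ k_n V_ov² = 0.5 × 0.724 × 0.31² = 0.0348 mA, giving V_DS = V_DD − I_D R_D = 1.86 − 0.0348 × 84.1 = -1.07 V.
But -1.07 V < V_ov = 0.31 V, so the device is actually in triode.
In triode I_D = k_n[V_ov V_DS − ½ V_DS²] and I_D = (V_DD − V_DS)/R_D. Equating: 30.4 V_DS² − 19.88 V_DS + 1.86 = 0, giving V_DS = 0.113 V (the root below V_ov).
I_D = (1.86 − 0.113) / 84.1 = 0.0208 mA.

I_D = 0.0208 mA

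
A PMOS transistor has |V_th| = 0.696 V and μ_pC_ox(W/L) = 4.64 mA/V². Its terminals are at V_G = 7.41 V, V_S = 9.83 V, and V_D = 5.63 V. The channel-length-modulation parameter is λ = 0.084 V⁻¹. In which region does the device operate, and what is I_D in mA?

V_SG = V_S − V_G = 9.83 − 7.41 = 2.42 V; V_SD = V_S − V_D = 9.83 − 5.63 = 4.2 V.
V_ov = V_SG − |V_th| = 2.42 − 0.696 = 1.72 V.
Since V_SD = 4.2 V ≥ V_ov = 1.72 V, the device is in saturation.
I_D = ½ k_p V_ov² (1 + λ V_SD) = 0.5 × 4.64 × 1.72² × (1 + 0.084 × 4.2) = 9.33 mA.

Saturation; I_D = 9.33 mA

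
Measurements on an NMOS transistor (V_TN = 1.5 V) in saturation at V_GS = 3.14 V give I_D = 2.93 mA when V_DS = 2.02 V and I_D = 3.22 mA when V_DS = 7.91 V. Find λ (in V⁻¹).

With V_GS fixed, I_D ∝ (1 + λ V_DS) in saturation, so I_D2/I_D1 = (1 + λ V_DS2)/(1 + λ V_DS1).
3.22/2.93 = 1.099 = (1 + 7.91 λ)/(1 + 2.02 λ).
Solving: λ (I_D1 V_DS2 − I_D2 V_DS1) = I_D2 − I_D1, so λ = (3.22 − 2.93) / (2.93 × 7.91 − 3.22 × 2.02) = 0.29 / 16.7 = 0.0174 V⁻¹.

λ = 0.0174 V⁻¹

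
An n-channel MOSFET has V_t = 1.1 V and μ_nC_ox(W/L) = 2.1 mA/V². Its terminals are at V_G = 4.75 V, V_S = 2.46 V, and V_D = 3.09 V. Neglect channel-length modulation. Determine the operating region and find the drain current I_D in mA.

Triode; I_D = 1.16 mA

V_GS = V_G − V_S = 4.75 − 2.46 = 2.29 V; V_DS = V_D − V_S = 3.09 − 2.46 = 0.63 V.
V_ov = V_GS − V_t = 2.29 − 1.1 = 1.19 V.
Since V_DS = 0.63 V < V_ov = 1.19 V, the device is in the triode region.
I_D = k_n [V_ov · V_DS − ½ V_DS²] = 2.1 × [1.19 × 0.63 − 0.5 × 0.63²] = 1.16 mA.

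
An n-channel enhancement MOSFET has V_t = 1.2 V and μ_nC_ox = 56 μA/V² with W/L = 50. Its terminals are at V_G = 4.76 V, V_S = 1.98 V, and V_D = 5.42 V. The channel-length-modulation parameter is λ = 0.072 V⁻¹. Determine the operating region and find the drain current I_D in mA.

V_GS = V_G − V_S = 4.76 − 1.98 = 2.78 V; V_DS = V_D − V_S = 5.42 − 1.98 = 3.44 V.
k_n = μ_nC_ox · (W/L) = 2.8 mA/V².
V_ov = V_GS − V_t = 2.78 − 1.2 = 1.58 V.
Since V_DS = 3.44 V ≥ V_ov = 1.58 V, the device is in saturation.
I_D = ½ k_n V_ov² (1 + λ V_DS) = 0.5 × 2.8 × 1.58² × (1 + 0.072 × 3.44) = 4.36 mA.

Saturation; I_D = 4.36 mA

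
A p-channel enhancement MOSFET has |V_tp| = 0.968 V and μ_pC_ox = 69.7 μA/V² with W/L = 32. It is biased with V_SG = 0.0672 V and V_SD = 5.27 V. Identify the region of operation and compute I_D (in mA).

Cutoff; I_D = 0 mA

V_SG = 0.0672 V < |V_tp| = 0.968 V, so the transistor is in cutoff.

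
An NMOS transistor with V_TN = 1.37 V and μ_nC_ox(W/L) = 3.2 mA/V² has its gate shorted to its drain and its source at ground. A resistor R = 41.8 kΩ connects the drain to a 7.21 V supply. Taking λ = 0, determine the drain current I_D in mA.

I_D = 0.133 mA

With gate tied to drain, V_GS = V_DS ≥ V_GS − V_TN, so the device is in saturation.
KCL at the drain: ½ k_n (V_GS − V_TN)² = (V_DD − V_GS)/R.
Let x = V_GS − 1.37. Then 66.9 x² + x − 5.84 = 0, giving x = 0.288 V (positive root), so V_GS = 1.66 V.
I_D = (V_DD − V_GS)/R = (7.21 − 1.66) / 41.8 = 0.133 mA.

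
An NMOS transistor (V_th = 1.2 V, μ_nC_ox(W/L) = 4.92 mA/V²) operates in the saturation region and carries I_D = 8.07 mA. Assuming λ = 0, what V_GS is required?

V_GS = 3.01 V

In saturation I_D = ½ k_n (V_GS − V_th)², so V_GS − V_th = √(2 I_D / k_n) = √(2 × 8.07 / 4.92) = 1.81 V.
V_GS = 1.2 + 1.81 = 3.01 V.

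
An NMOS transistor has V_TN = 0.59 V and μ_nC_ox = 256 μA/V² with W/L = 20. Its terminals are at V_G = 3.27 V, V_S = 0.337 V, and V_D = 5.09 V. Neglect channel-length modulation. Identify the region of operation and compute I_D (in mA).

Saturation; I_D = 14.1 mA

V_GS = V_G − V_S = 3.27 − 0.337 = 2.93 V; V_DS = V_D − V_S = 5.09 − 0.337 = 4.75 V.
k_n = μ_nC_ox · (W/L) = 5.12 mA/V².
V_ov = V_GS − V_TN = 2.93 − 0.59 = 2.34 V.
Since V_DS = 4.75 V ≥ V_ov = 2.34 V, the device is in saturation.
I_D = ½ k_n V_ov² = 0.5 × 5.12 × 2.34² = 14.1 mA.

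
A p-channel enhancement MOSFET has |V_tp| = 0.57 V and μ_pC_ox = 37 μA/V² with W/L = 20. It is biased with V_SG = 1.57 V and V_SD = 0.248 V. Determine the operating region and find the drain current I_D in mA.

Triode; I_D = 0.161 mA

k_p = μ_pC_ox · (W/L) = 0.74 mA/V².
V_ov = V_SG − |V_tp| = 1.57 − 0.57 = 1 V.
Since V_SD = 0.248 V < V_ov = 1 V, the device is in the triode region.
I_D = k_p [V_ov · V_SD − ½ V_SD²] = 0.74 × [1 × 0.248 − 0.5 × 0.248²] = 0.161 mA.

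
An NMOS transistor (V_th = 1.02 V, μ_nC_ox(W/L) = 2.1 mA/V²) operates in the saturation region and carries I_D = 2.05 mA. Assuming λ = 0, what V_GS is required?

V_GS = 2.42 V

In saturation I_D = ½ k_n (V_GS − V_th)², so V_GS − V_th = √(2 I_D / k_n) = √(2 × 2.05 / 2.1) = 1.4 V.
V_GS = 1.02 + 1.4 = 2.42 V.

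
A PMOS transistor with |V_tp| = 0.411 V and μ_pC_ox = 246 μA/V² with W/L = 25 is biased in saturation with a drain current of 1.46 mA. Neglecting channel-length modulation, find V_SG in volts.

V_SG = 1.10 V

k_p = μ_pC_ox · (W/L) = 6.15 mA/V².
In saturation I_D = ½ k_p (V_SG − |V_tp|)², so V_SG − |V_tp| = √(2 I_D / k_p) = √(2 × 1.46 / 6.15) = 0.689 V.
V_SG = 0.411 + 0.689 = 1.1 V.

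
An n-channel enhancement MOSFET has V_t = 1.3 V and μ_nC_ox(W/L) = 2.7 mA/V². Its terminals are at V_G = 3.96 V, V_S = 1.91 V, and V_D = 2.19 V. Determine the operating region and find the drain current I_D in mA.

Triode; I_D = 0.461 mA

V_GS = V_G − V_S = 3.96 − 1.91 = 2.05 V; V_DS = V_D − V_S = 2.19 − 1.91 = 0.28 V.
V_ov = V_GS − V_t = 2.05 − 1.3 = 0.75 V.
Since V_DS = 0.28 V < V_ov = 0.75 V, the device is in the triode region.
I_D = k_n [V_ov · V_DS − ½ V_DS²] = 2.7 × [0.75 × 0.28 − 0.5 × 0.28²] = 0.461 mA.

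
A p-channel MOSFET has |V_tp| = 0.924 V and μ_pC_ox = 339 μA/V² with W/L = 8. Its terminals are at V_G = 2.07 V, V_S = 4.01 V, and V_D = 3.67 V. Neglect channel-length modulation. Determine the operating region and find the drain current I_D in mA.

Triode; I_D = 0.780 mA

V_SG = V_S − V_G = 4.01 − 2.07 = 1.94 V; V_SD = V_S − V_D = 4.01 − 3.67 = 0.34 V.
k_p = μ_pC_ox · (W/L) = 2.712 mA/V².
V_ov = V_SG − |V_tp| = 1.94 − 0.924 = 1.02 V.
Since V_SD = 0.34 V < V_ov = 1.02 V, the device is in the triode region.
I_D = k_p [V_ov · V_SD − ½ V_SD²] = 2.712 × [1.02 × 0.34 − 0.5 × 0.34²] = 0.78 mA.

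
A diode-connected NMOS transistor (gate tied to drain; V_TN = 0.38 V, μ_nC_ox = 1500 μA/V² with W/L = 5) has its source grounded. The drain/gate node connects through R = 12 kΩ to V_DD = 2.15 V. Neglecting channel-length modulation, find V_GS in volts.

With gate tied to drain, V_GS = V_DS ≥ V_GS − V_TN, so the device is in saturation.
k_n = μ_nC_ox · (W/L) = 7.5 mA/V².
KCL at the drain: ½ k_n (V_GS − V_TN)² = (V_DD − V_GS)/R.
Let x = V_GS − 0.38. Then 45 x² + x − 1.77 = 0, giving x = 0.188 V (positive root), so V_GS = 0.568 V.
I_D = (V_DD − V_GS)/R = (2.15 − 0.568) / 12 = 0.132 mA.

V_GS = 0.568 V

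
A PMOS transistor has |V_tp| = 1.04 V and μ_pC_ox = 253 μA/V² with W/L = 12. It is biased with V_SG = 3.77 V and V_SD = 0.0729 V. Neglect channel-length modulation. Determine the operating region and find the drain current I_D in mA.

Triode; I_D = 0.596 mA

k_p = μ_pC_ox · (W/L) = 3.036 mA/V².
V_ov = V_SG − |V_tp| = 3.77 − 1.04 = 2.73 V.
Since V_SD = 0.0729 V < V_ov = 2.73 V, the device is in the triode region.
I_D = k_p [V_ov · V_SD − ½ V_SD²] = 3.036 × [2.73 × 0.0729 − 0.5 × 0.0729²] = 0.596 mA.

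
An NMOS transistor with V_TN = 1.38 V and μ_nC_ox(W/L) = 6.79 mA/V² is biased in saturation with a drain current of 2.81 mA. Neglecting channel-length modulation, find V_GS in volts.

In saturation I_D = ½ k_n (V_GS − V_TN)², so V_GS − V_TN = √(2 I_D / k_n) = √(2 × 2.81 / 6.79) = 0.91 V.
V_GS = 1.38 + 0.91 = 2.29 V.

V_GS = 2.29 V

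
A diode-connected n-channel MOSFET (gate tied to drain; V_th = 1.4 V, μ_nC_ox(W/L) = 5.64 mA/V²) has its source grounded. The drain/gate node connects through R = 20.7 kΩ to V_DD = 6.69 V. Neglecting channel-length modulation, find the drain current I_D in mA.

With gate tied to drain, V_GS = V_DS ≥ V_GS − V_th, so the device is in saturation.
KCL at the drain: ½ k_n (V_GS − V_th)² = (V_DD − V_GS)/R.
Let x = V_GS − 1.4. Then 58.4 x² + x − 5.29 = 0, giving x = 0.293 V (positive root), so V_GS = 1.69 V.
I_D = (V_DD − V_GS)/R = (6.69 − 1.69) / 20.7 = 0.241 mA.

I_D = 0.241 mA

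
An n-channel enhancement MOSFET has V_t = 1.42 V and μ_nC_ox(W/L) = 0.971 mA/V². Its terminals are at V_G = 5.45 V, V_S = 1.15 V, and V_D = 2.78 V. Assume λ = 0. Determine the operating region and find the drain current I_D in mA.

Triode; I_D = 3.27 mA

V_GS = V_G − V_S = 5.45 − 1.15 = 4.3 V; V_DS = V_D − V_S = 2.78 − 1.15 = 1.63 V.
V_ov = V_GS − V_t = 4.3 − 1.42 = 2.88 V.
Since V_DS = 1.63 V < V_ov = 2.88 V, the device is in the triode region.
I_D = k_n [V_ov · V_DS − ½ V_DS²] = 0.971 × [2.88 × 1.63 − 0.5 × 1.63²] = 3.27 mA.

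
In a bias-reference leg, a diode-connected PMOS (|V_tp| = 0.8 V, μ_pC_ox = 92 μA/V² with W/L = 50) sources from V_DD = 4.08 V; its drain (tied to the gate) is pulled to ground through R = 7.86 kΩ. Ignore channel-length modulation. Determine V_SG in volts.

With gate tied to drain, V_SG = V_SD ≥ V_SG − |V_tp|, so the device is in saturation.
k_p = μ_pC_ox · (W/L) = 4.6 mA/V².
KCL at the drain: ½ k_p (V_SG − |V_tp|)² = (V_DD − V_SG)/R.
Let x = V_SG − 0.8. Then 18.1 x² + x − 3.28 = 0, giving x = 0.399 V (positive root), so V_SG = 1.2 V.
I_D = (V_DD − V_SG)/R = (4.08 − 1.2) / 7.86 = 0.367 mA.

V_SG = 1.20 V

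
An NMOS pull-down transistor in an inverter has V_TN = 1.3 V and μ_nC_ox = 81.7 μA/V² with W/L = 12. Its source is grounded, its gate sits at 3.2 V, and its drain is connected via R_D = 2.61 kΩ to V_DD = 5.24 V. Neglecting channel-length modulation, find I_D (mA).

I_D = 1.54 mA

V_GS = V_G = 3.2 V, so V_ov = 3.2 − 1.3 = 1.9 V.
k_n = μ_nC_ox · (W/L) = 0.9804 mA/V².
Assume saturation: I_D = ½ k_n V_ov² = 0.5 × 0.9804 × 1.9² = 1.77 mA, giving V_DS = V_DD − I_D R_D = 5.24 − 1.77 × 2.61 = 0.621 V.
But 0.621 V < V_ov = 1.9 V, so the device is actually in triode.
In triode I_D = k_n[V_ov V_DS − ½ V_DS²] and I_D = (V_DD − V_DS)/R_D. Equating: 1.28 V_DS² − 5.862 V_DS + 5.24 = 0, giving V_DS = 1.22 V (the root below V_ov).
I_D = (5.24 − 1.22) / 2.61 = 1.54 mA.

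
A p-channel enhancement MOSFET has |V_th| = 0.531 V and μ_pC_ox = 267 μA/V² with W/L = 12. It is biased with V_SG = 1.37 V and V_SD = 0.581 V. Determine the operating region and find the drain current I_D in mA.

k_p = μ_pC_ox · (W/L) = 3.204 mA/V².
V_ov = V_SG − |V_th| = 1.37 − 0.531 = 0.839 V.
Since V_SD = 0.581 V < V_ov = 0.839 V, the device is in the triode region.
I_D = k_p [V_ov · V_SD − ½ V_SD²] = 3.204 × [0.839 × 0.581 − 0.5 × 0.581²] = 1.02 mA.

Triode; I_D = 1.02 mA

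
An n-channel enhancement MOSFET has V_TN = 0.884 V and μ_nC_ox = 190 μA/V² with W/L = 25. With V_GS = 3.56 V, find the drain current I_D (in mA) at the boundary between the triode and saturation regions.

I_D = 17.0 mA

At the boundary V_DS = V_ov = V_GS − V_TN = 3.56 − 0.884 = 2.68 V.
k_n = μ_nC_ox · (W/L) = 4.75 mA/V².
I_D = ½ k_n V_ov² = 0.5 × 4.75 × 2.68² = 17 mA.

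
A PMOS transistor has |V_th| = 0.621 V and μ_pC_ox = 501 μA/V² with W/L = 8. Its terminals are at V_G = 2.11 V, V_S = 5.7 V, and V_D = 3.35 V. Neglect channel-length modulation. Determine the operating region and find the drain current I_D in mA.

Triode; I_D = 16.9 mA

V_SG = V_S − V_G = 5.7 − 2.11 = 3.59 V; V_SD = V_S − V_D = 5.7 − 3.35 = 2.35 V.
k_p = μ_pC_ox · (W/L) = 4.008 mA/V².
V_ov = V_SG − |V_th| = 3.59 − 0.621 = 2.97 V.
Since V_SD = 2.35 V < V_ov = 2.97 V, the device is in the triode region.
I_D = k_p [V_ov · V_SD − ½ V_SD²] = 4.008 × [2.97 × 2.35 − 0.5 × 2.35²] = 16.9 mA.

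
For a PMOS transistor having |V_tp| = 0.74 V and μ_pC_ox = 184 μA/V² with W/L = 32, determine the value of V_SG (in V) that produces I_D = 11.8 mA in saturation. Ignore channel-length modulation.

k_p = μ_pC_ox · (W/L) = 5.888 mA/V².
In saturation I_D = ½ k_p (V_SG − |V_tp|)², so V_SG − |V_tp| = √(2 I_D / k_p) = √(2 × 11.8 / 5.888) = 2 V.
V_SG = 0.74 + 2 = 2.74 V.

V_SG = 2.74 V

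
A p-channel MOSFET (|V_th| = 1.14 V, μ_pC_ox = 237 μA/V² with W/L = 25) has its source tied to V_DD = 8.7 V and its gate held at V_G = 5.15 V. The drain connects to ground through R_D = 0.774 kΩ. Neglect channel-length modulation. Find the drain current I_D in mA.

V_SG = V_DD − V_G = 8.7 − 5.15 = 3.55 V, so V_ov = 3.55 − 1.14 = 2.41 V.
k_p = μ_pC_ox · (W/L) = 5.925 mA/V².
Assume saturation: I_D = ½ k_p V_ov² = 0.5 × 5.925 × 2.41² = 17.2 mA, giving V_SD = V_DD − I_D R_D = 8.7 − 17.2 × 0.774 = -4.62 V.
But -4.62 V < V_ov = 2.41 V, so the device is actually in triode.
In triode I_D = k_p[V_ov V_SD − ½ V_SD²] and I_D = (V_DD − V_SD)/R_D. Equating: 2.29 V_SD² − 12.05 V_SD + 8.7 = 0, giving V_SD = 0.864 V (the root below V_ov).
I_D = (8.7 − 0.864) / 0.774 = 10.1 mA.

I_D = 10.1 mA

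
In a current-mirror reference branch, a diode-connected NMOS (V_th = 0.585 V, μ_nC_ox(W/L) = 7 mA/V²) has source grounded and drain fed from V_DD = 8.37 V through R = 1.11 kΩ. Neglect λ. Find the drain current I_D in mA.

I_D = 5.85 mA

With gate tied to drain, V_GS = V_DS ≥ V_GS − V_th, so the device is in saturation.
KCL at the drain: ½ k_n (V_GS − V_th)² = (V_DD − V_GS)/R.
Let x = V_GS − 0.585. Then 3.89 x² + x − 7.785 = 0, giving x = 1.29 V (positive root), so V_GS = 1.88 V.
I_D = (V_DD − V_GS)/R = (8.37 − 1.88) / 1.11 = 5.85 mA.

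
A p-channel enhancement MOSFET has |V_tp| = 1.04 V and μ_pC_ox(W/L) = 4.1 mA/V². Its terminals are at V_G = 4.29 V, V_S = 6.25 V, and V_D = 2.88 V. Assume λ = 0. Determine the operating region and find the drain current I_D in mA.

Saturation; I_D = 1.74 mA

V_SG = V_S − V_G = 6.25 − 4.29 = 1.96 V; V_SD = V_S − V_D = 6.25 − 2.88 = 3.37 V.
V_ov = V_SG − |V_tp| = 1.96 − 1.04 = 0.92 V.
Since V_SD = 3.37 V ≥ V_ov = 0.92 V, the device is in saturation.
I_D = ½ k_p V_ov² = 0.5 × 4.1 × 0.92² = 1.74 mA.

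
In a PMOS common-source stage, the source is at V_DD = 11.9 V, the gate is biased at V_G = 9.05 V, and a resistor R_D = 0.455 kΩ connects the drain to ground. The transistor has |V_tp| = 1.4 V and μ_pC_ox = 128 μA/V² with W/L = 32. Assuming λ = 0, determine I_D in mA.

V_SG = V_DD − V_G = 11.9 − 9.05 = 2.85 V, so V_ov = 2.85 − 1.4 = 1.45 V.
k_p = μ_pC_ox · (W/L) = 4.096 mA/V².
Assume saturation: I_D = ½ k_p V_ov² = 0.5 × 4.096 × 1.45² = 4.31 mA, giving V_SD = V_DD − I_D R_D = 11.9 − 4.31 × 0.455 = 9.94 V.
V_SD = 9.94 V ≥ V_ov = 1.45 V, confirming saturation.

I_D = 4.31 mA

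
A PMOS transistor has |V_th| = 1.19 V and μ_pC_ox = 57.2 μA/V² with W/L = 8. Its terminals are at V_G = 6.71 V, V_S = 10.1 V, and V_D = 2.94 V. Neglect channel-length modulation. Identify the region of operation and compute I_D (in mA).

V_SG = V_S − V_G = 10.1 − 6.71 = 3.39 V; V_SD = V_S − V_D = 10.1 − 2.94 = 7.16 V.
k_p = μ_pC_ox · (W/L) = 0.4576 mA/V².
V_ov = V_SG − |V_th| = 3.39 − 1.19 = 2.2 V.
Since V_SD = 7.16 V ≥ V_ov = 2.2 V, the device is in saturation.
I_D = ½ k_p V_ov² = 0.5 × 0.4576 × 2.2² = 1.11 mA.

Saturation; I_D = 1.11 mA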